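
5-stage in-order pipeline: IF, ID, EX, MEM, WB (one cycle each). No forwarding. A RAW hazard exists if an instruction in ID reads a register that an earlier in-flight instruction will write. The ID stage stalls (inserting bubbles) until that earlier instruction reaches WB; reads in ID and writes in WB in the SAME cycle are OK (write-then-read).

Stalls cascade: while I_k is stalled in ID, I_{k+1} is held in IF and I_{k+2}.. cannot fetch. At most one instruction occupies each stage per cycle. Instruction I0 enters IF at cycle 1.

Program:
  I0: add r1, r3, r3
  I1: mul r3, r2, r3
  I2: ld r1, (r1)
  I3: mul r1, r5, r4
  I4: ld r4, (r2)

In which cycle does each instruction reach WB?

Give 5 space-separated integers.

I0 add r1 <- r3,r3: IF@1 ID@2 stall=0 (-) EX@3 MEM@4 WB@5
I1 mul r3 <- r2,r3: IF@2 ID@3 stall=0 (-) EX@4 MEM@5 WB@6
I2 ld r1 <- r1: IF@3 ID@4 stall=1 (RAW on I0.r1 (WB@5)) EX@6 MEM@7 WB@8
I3 mul r1 <- r5,r4: IF@4 ID@6 stall=0 (-) EX@7 MEM@8 WB@9
I4 ld r4 <- r2: IF@6 ID@7 stall=0 (-) EX@8 MEM@9 WB@10

Answer: 5 6 8 9 10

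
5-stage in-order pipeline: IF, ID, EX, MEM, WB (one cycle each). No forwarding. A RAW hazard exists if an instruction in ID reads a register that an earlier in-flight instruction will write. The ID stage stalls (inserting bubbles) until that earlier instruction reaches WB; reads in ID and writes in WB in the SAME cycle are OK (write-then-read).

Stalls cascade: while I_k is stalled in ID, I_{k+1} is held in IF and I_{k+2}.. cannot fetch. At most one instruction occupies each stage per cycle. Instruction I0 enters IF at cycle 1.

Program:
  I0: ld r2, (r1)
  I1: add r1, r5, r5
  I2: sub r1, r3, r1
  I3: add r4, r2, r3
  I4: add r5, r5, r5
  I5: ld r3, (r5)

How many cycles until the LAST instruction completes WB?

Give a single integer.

Answer: 14

Derivation:
I0 ld r2 <- r1: IF@1 ID@2 stall=0 (-) EX@3 MEM@4 WB@5
I1 add r1 <- r5,r5: IF@2 ID@3 stall=0 (-) EX@4 MEM@5 WB@6
I2 sub r1 <- r3,r1: IF@3 ID@4 stall=2 (RAW on I1.r1 (WB@6)) EX@7 MEM@8 WB@9
I3 add r4 <- r2,r3: IF@4 ID@7 stall=0 (-) EX@8 MEM@9 WB@10
I4 add r5 <- r5,r5: IF@7 ID@8 stall=0 (-) EX@9 MEM@10 WB@11
I5 ld r3 <- r5: IF@8 ID@9 stall=2 (RAW on I4.r5 (WB@11)) EX@12 MEM@13 WB@14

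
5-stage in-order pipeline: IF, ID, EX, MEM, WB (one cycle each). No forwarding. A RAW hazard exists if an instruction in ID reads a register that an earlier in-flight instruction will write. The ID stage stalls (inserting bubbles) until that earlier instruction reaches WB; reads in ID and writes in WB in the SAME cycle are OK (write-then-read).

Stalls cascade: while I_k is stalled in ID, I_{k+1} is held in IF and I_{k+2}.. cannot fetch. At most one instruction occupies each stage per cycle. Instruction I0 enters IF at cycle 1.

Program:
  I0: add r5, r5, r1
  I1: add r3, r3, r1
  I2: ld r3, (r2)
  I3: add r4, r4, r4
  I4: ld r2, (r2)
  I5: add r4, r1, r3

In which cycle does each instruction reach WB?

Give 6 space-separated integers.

I0 add r5 <- r5,r1: IF@1 ID@2 stall=0 (-) EX@3 MEM@4 WB@5
I1 add r3 <- r3,r1: IF@2 ID@3 stall=0 (-) EX@4 MEM@5 WB@6
I2 ld r3 <- r2: IF@3 ID@4 stall=0 (-) EX@5 MEM@6 WB@7
I3 add r4 <- r4,r4: IF@4 ID@5 stall=0 (-) EX@6 MEM@7 WB@8
I4 ld r2 <- r2: IF@5 ID@6 stall=0 (-) EX@7 MEM@8 WB@9
I5 add r4 <- r1,r3: IF@6 ID@7 stall=0 (-) EX@8 MEM@9 WB@10

Answer: 5 6 7 8 9 10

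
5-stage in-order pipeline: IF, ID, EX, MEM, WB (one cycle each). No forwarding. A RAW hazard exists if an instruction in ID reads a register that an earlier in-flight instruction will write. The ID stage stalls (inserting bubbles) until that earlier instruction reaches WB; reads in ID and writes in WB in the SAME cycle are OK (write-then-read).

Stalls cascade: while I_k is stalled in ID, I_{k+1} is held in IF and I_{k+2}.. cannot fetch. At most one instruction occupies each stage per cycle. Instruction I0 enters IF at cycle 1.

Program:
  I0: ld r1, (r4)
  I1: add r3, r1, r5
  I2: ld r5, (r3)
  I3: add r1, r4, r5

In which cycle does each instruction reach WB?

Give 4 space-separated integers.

I0 ld r1 <- r4: IF@1 ID@2 stall=0 (-) EX@3 MEM@4 WB@5
I1 add r3 <- r1,r5: IF@2 ID@3 stall=2 (RAW on I0.r1 (WB@5)) EX@6 MEM@7 WB@8
I2 ld r5 <- r3: IF@3 ID@6 stall=2 (RAW on I1.r3 (WB@8)) EX@9 MEM@10 WB@11
I3 add r1 <- r4,r5: IF@6 ID@9 stall=2 (RAW on I2.r5 (WB@11)) EX@12 MEM@13 WB@14

Answer: 5 8 11 14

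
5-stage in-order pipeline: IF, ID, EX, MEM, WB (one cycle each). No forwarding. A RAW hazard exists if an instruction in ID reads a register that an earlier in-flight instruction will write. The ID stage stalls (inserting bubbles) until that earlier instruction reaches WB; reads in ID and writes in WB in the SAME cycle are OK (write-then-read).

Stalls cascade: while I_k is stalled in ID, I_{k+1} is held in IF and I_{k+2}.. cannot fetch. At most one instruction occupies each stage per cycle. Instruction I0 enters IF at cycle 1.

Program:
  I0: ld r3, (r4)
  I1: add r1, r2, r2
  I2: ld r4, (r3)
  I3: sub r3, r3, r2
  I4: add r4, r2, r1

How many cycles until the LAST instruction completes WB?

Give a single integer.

I0 ld r3 <- r4: IF@1 ID@2 stall=0 (-) EX@3 MEM@4 WB@5
I1 add r1 <- r2,r2: IF@2 ID@3 stall=0 (-) EX@4 MEM@5 WB@6
I2 ld r4 <- r3: IF@3 ID@4 stall=1 (RAW on I0.r3 (WB@5)) EX@6 MEM@7 WB@8
I3 sub r3 <- r3,r2: IF@4 ID@6 stall=0 (-) EX@7 MEM@8 WB@9
I4 add r4 <- r2,r1: IF@6 ID@7 stall=0 (-) EX@8 MEM@9 WB@10

Answer: 10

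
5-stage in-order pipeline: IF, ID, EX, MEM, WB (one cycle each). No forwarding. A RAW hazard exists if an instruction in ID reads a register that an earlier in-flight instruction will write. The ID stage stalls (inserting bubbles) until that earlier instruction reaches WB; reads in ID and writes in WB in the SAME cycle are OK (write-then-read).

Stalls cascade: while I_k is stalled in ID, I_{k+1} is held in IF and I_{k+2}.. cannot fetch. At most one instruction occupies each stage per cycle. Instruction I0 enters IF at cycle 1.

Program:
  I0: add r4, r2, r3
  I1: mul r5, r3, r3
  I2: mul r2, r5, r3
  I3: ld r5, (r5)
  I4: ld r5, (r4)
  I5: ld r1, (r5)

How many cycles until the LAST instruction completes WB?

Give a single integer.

I0 add r4 <- r2,r3: IF@1 ID@2 stall=0 (-) EX@3 MEM@4 WB@5
I1 mul r5 <- r3,r3: IF@2 ID@3 stall=0 (-) EX@4 MEM@5 WB@6
I2 mul r2 <- r5,r3: IF@3 ID@4 stall=2 (RAW on I1.r5 (WB@6)) EX@7 MEM@8 WB@9
I3 ld r5 <- r5: IF@4 ID@7 stall=0 (-) EX@8 MEM@9 WB@10
I4 ld r5 <- r4: IF@7 ID@8 stall=0 (-) EX@9 MEM@10 WB@11
I5 ld r1 <- r5: IF@8 ID@9 stall=2 (RAW on I4.r5 (WB@11)) EX@12 MEM@13 WB@14

Answer: 14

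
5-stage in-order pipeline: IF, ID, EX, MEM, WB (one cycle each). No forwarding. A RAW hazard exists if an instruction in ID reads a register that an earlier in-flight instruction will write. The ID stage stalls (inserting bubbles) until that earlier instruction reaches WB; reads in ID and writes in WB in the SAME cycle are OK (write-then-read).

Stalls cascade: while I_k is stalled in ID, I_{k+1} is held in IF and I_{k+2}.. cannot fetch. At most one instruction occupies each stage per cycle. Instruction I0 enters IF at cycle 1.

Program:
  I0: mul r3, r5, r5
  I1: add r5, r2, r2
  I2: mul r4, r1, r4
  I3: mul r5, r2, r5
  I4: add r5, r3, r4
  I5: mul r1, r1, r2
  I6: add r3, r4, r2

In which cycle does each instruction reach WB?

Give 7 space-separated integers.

Answer: 5 6 7 9 10 11 12

Derivation:
I0 mul r3 <- r5,r5: IF@1 ID@2 stall=0 (-) EX@3 MEM@4 WB@5
I1 add r5 <- r2,r2: IF@2 ID@3 stall=0 (-) EX@4 MEM@5 WB@6
I2 mul r4 <- r1,r4: IF@3 ID@4 stall=0 (-) EX@5 MEM@6 WB@7
I3 mul r5 <- r2,r5: IF@4 ID@5 stall=1 (RAW on I1.r5 (WB@6)) EX@7 MEM@8 WB@9
I4 add r5 <- r3,r4: IF@5 ID@7 stall=0 (-) EX@8 MEM@9 WB@10
I5 mul r1 <- r1,r2: IF@7 ID@8 stall=0 (-) EX@9 MEM@10 WB@11
I6 add r3 <- r4,r2: IF@8 ID@9 stall=0 (-) EX@10 MEM@11 WB@12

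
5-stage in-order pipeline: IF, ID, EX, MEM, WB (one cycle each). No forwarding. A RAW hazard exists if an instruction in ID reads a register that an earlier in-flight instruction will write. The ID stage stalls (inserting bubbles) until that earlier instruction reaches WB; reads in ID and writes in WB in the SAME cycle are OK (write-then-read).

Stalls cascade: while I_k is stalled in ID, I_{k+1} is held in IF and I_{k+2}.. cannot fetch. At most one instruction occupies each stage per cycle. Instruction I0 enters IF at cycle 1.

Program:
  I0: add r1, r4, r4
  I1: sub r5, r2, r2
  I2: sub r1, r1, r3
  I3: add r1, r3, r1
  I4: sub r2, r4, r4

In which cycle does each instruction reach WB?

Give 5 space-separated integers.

Answer: 5 6 8 11 12

Derivation:
I0 add r1 <- r4,r4: IF@1 ID@2 stall=0 (-) EX@3 MEM@4 WB@5
I1 sub r5 <- r2,r2: IF@2 ID@3 stall=0 (-) EX@4 MEM@5 WB@6
I2 sub r1 <- r1,r3: IF@3 ID@4 stall=1 (RAW on I0.r1 (WB@5)) EX@6 MEM@7 WB@8
I3 add r1 <- r3,r1: IF@4 ID@6 stall=2 (RAW on I2.r1 (WB@8)) EX@9 MEM@10 WB@11
I4 sub r2 <- r4,r4: IF@6 ID@9 stall=0 (-) EX@10 MEM@11 WB@12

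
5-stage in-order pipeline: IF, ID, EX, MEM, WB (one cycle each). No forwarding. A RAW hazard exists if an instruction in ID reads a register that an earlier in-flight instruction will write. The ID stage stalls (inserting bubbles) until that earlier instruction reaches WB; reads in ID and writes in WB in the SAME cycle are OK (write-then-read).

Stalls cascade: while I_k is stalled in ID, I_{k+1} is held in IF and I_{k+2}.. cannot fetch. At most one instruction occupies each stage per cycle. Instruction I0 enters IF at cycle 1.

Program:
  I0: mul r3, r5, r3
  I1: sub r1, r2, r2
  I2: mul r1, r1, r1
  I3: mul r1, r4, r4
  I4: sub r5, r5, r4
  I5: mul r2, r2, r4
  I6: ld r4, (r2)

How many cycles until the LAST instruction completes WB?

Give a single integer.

I0 mul r3 <- r5,r3: IF@1 ID@2 stall=0 (-) EX@3 MEM@4 WB@5
I1 sub r1 <- r2,r2: IF@2 ID@3 stall=0 (-) EX@4 MEM@5 WB@6
I2 mul r1 <- r1,r1: IF@3 ID@4 stall=2 (RAW on I1.r1 (WB@6)) EX@7 MEM@8 WB@9
I3 mul r1 <- r4,r4: IF@4 ID@7 stall=0 (-) EX@8 MEM@9 WB@10
I4 sub r5 <- r5,r4: IF@7 ID@8 stall=0 (-) EX@9 MEM@10 WB@11
I5 mul r2 <- r2,r4: IF@8 ID@9 stall=0 (-) EX@10 MEM@11 WB@12
I6 ld r4 <- r2: IF@9 ID@10 stall=2 (RAW on I5.r2 (WB@12)) EX@13 MEM@14 WB@15

Answer: 15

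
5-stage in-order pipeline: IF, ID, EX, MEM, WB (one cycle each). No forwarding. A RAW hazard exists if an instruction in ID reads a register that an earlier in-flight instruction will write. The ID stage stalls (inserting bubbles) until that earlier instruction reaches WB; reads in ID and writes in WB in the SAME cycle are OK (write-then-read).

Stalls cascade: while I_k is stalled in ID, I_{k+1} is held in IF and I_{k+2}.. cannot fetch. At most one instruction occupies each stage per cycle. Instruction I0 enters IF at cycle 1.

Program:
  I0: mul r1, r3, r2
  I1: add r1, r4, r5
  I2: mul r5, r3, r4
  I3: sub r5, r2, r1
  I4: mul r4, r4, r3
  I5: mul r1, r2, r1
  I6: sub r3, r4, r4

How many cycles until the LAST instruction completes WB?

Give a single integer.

Answer: 13

Derivation:
I0 mul r1 <- r3,r2: IF@1 ID@2 stall=0 (-) EX@3 MEM@4 WB@5
I1 add r1 <- r4,r5: IF@2 ID@3 stall=0 (-) EX@4 MEM@5 WB@6
I2 mul r5 <- r3,r4: IF@3 ID@4 stall=0 (-) EX@5 MEM@6 WB@7
I3 sub r5 <- r2,r1: IF@4 ID@5 stall=1 (RAW on I1.r1 (WB@6)) EX@7 MEM@8 WB@9
I4 mul r4 <- r4,r3: IF@5 ID@7 stall=0 (-) EX@8 MEM@9 WB@10
I5 mul r1 <- r2,r1: IF@7 ID@8 stall=0 (-) EX@9 MEM@10 WB@11
I6 sub r3 <- r4,r4: IF@8 ID@9 stall=1 (RAW on I4.r4 (WB@10)) EX@11 MEM@12 WB@13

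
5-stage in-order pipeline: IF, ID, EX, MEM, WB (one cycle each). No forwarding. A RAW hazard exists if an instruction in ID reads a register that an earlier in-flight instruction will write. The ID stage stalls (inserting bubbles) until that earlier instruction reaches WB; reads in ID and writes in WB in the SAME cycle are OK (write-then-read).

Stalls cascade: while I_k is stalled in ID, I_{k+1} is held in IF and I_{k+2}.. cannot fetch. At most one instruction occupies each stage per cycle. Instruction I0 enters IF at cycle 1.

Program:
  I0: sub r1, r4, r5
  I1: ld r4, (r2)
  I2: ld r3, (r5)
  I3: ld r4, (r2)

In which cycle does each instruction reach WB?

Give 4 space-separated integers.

Answer: 5 6 7 8

Derivation:
I0 sub r1 <- r4,r5: IF@1 ID@2 stall=0 (-) EX@3 MEM@4 WB@5
I1 ld r4 <- r2: IF@2 ID@3 stall=0 (-) EX@4 MEM@5 WB@6
I2 ld r3 <- r5: IF@3 ID@4 stall=0 (-) EX@5 MEM@6 WB@7
I3 ld r4 <- r2: IF@4 ID@5 stall=0 (-) EX@6 MEM@7 WB@8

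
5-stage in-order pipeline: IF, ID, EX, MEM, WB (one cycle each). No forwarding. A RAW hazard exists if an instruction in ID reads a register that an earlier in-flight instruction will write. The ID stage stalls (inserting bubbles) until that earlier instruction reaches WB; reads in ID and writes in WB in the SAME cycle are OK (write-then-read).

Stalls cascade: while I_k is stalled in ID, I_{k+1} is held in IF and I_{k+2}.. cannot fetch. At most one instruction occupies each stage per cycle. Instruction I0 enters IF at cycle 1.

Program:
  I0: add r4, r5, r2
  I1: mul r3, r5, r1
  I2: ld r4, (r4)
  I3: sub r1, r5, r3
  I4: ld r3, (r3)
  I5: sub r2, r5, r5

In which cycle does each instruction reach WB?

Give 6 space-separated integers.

I0 add r4 <- r5,r2: IF@1 ID@2 stall=0 (-) EX@3 MEM@4 WB@5
I1 mul r3 <- r5,r1: IF@2 ID@3 stall=0 (-) EX@4 MEM@5 WB@6
I2 ld r4 <- r4: IF@3 ID@4 stall=1 (RAW on I0.r4 (WB@5)) EX@6 MEM@7 WB@8
I3 sub r1 <- r5,r3: IF@4 ID@6 stall=0 (-) EX@7 MEM@8 WB@9
I4 ld r3 <- r3: IF@6 ID@7 stall=0 (-) EX@8 MEM@9 WB@10
I5 sub r2 <- r5,r5: IF@7 ID@8 stall=0 (-) EX@9 MEM@10 WB@11

Answer: 5 6 8 9 10 11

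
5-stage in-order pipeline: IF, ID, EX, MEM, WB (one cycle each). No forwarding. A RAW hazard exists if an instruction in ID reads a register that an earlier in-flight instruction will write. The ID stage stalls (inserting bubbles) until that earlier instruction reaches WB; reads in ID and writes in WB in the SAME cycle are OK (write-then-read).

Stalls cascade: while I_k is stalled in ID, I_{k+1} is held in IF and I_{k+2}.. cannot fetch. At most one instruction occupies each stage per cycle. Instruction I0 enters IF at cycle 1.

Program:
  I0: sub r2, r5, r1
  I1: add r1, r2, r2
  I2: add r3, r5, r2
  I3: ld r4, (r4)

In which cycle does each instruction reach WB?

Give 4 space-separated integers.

I0 sub r2 <- r5,r1: IF@1 ID@2 stall=0 (-) EX@3 MEM@4 WB@5
I1 add r1 <- r2,r2: IF@2 ID@3 stall=2 (RAW on I0.r2 (WB@5)) EX@6 MEM@7 WB@8
I2 add r3 <- r5,r2: IF@3 ID@6 stall=0 (-) EX@7 MEM@8 WB@9
I3 ld r4 <- r4: IF@6 ID@7 stall=0 (-) EX@8 MEM@9 WB@10

Answer: 5 8 9 10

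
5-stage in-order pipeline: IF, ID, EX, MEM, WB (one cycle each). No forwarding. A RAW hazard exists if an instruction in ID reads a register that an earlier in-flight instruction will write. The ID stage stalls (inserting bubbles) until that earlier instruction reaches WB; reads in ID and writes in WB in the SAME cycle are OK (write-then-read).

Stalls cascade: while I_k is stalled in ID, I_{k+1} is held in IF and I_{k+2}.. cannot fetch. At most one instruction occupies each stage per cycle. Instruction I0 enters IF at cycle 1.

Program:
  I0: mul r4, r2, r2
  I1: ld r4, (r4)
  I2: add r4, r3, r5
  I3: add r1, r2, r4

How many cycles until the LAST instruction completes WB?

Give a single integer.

Answer: 12

Derivation:
I0 mul r4 <- r2,r2: IF@1 ID@2 stall=0 (-) EX@3 MEM@4 WB@5
I1 ld r4 <- r4: IF@2 ID@3 stall=2 (RAW on I0.r4 (WB@5)) EX@6 MEM@7 WB@8
I2 add r4 <- r3,r5: IF@3 ID@6 stall=0 (-) EX@7 MEM@8 WB@9
I3 add r1 <- r2,r4: IF@6 ID@7 stall=2 (RAW on I2.r4 (WB@9)) EX@10 MEM@11 WB@12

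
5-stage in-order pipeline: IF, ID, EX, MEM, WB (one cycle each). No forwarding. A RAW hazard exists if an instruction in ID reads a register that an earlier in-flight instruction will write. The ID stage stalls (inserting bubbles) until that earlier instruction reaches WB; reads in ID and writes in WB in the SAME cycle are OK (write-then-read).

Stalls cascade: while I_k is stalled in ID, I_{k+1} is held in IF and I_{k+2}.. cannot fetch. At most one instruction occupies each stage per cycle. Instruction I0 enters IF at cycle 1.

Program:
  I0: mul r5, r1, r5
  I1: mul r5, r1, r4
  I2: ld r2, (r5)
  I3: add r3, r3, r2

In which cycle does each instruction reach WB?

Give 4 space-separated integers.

I0 mul r5 <- r1,r5: IF@1 ID@2 stall=0 (-) EX@3 MEM@4 WB@5
I1 mul r5 <- r1,r4: IF@2 ID@3 stall=0 (-) EX@4 MEM@5 WB@6
I2 ld r2 <- r5: IF@3 ID@4 stall=2 (RAW on I1.r5 (WB@6)) EX@7 MEM@8 WB@9
I3 add r3 <- r3,r2: IF@4 ID@7 stall=2 (RAW on I2.r2 (WB@9)) EX@10 MEM@11 WB@12

Answer: 5 6 9 12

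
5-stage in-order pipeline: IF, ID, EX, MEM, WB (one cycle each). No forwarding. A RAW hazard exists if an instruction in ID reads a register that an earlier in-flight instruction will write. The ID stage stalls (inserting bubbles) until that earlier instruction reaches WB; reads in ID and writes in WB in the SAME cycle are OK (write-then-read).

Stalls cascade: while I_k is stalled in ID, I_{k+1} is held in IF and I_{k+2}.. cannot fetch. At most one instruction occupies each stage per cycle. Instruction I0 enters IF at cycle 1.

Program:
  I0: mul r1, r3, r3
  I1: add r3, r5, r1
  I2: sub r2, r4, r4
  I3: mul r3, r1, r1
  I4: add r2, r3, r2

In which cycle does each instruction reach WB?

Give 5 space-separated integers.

I0 mul r1 <- r3,r3: IF@1 ID@2 stall=0 (-) EX@3 MEM@4 WB@5
I1 add r3 <- r5,r1: IF@2 ID@3 stall=2 (RAW on I0.r1 (WB@5)) EX@6 MEM@7 WB@8
I2 sub r2 <- r4,r4: IF@3 ID@6 stall=0 (-) EX@7 MEM@8 WB@9
I3 mul r3 <- r1,r1: IF@6 ID@7 stall=0 (-) EX@8 MEM@9 WB@10
I4 add r2 <- r3,r2: IF@7 ID@8 stall=2 (RAW on I3.r3 (WB@10)) EX@11 MEM@12 WB@13

Answer: 5 8 9 10 13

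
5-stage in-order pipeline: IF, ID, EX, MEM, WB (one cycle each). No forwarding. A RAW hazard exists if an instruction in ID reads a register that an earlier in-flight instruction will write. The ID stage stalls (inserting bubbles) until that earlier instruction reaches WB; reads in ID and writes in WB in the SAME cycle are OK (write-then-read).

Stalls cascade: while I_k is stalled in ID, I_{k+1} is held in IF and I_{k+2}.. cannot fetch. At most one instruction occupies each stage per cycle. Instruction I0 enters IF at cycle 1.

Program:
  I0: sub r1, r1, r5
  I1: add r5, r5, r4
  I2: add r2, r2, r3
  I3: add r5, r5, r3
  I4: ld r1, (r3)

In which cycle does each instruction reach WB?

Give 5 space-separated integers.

Answer: 5 6 7 9 10

Derivation:
I0 sub r1 <- r1,r5: IF@1 ID@2 stall=0 (-) EX@3 MEM@4 WB@5
I1 add r5 <- r5,r4: IF@2 ID@3 stall=0 (-) EX@4 MEM@5 WB@6
I2 add r2 <- r2,r3: IF@3 ID@4 stall=0 (-) EX@5 MEM@6 WB@7
I3 add r5 <- r5,r3: IF@4 ID@5 stall=1 (RAW on I1.r5 (WB@6)) EX@7 MEM@8 WB@9
I4 ld r1 <- r3: IF@5 ID@7 stall=0 (-) EX@8 MEM@9 WB@10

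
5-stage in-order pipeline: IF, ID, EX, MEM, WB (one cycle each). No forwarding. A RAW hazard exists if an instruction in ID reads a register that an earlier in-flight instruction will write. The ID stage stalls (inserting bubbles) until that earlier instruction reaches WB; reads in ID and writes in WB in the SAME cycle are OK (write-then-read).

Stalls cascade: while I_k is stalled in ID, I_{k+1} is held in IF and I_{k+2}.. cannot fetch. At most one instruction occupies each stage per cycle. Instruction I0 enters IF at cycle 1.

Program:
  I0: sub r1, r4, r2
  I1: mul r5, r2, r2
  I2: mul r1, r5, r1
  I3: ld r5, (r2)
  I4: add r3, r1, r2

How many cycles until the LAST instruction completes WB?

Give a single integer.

I0 sub r1 <- r4,r2: IF@1 ID@2 stall=0 (-) EX@3 MEM@4 WB@5
I1 mul r5 <- r2,r2: IF@2 ID@3 stall=0 (-) EX@4 MEM@5 WB@6
I2 mul r1 <- r5,r1: IF@3 ID@4 stall=2 (RAW on I1.r5 (WB@6)) EX@7 MEM@8 WB@9
I3 ld r5 <- r2: IF@4 ID@7 stall=0 (-) EX@8 MEM@9 WB@10
I4 add r3 <- r1,r2: IF@7 ID@8 stall=1 (RAW on I2.r1 (WB@9)) EX@10 MEM@11 WB@12

Answer: 12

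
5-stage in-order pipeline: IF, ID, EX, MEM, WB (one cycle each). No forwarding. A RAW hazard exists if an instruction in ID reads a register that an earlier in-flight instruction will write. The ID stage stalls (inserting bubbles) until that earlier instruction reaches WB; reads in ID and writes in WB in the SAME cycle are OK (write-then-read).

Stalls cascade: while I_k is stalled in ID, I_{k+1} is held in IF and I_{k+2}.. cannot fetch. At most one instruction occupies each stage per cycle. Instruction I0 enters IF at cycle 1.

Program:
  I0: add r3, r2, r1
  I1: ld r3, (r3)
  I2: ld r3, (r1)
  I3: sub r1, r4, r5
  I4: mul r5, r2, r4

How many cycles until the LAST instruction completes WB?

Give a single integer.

Answer: 11

Derivation:
I0 add r3 <- r2,r1: IF@1 ID@2 stall=0 (-) EX@3 MEM@4 WB@5
I1 ld r3 <- r3: IF@2 ID@3 stall=2 (RAW on I0.r3 (WB@5)) EX@6 MEM@7 WB@8
I2 ld r3 <- r1: IF@3 ID@6 stall=0 (-) EX@7 MEM@8 WB@9
I3 sub r1 <- r4,r5: IF@6 ID@7 stall=0 (-) EX@8 MEM@9 WB@10
I4 mul r5 <- r2,r4: IF@7 ID@8 stall=0 (-) EX@9 MEM@10 WB@11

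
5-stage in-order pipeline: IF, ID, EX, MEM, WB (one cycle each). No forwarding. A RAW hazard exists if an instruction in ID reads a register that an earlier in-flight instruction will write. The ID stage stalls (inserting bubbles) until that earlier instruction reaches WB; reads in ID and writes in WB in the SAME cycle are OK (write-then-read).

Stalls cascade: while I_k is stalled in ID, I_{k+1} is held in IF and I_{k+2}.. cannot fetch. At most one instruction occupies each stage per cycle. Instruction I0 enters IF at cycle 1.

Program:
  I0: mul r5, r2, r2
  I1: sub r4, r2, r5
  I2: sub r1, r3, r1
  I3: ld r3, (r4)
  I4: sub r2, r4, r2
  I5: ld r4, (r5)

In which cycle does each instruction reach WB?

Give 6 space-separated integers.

I0 mul r5 <- r2,r2: IF@1 ID@2 stall=0 (-) EX@3 MEM@4 WB@5
I1 sub r4 <- r2,r5: IF@2 ID@3 stall=2 (RAW on I0.r5 (WB@5)) EX@6 MEM@7 WB@8
I2 sub r1 <- r3,r1: IF@3 ID@6 stall=0 (-) EX@7 MEM@8 WB@9
I3 ld r3 <- r4: IF@6 ID@7 stall=1 (RAW on I1.r4 (WB@8)) EX@9 MEM@10 WB@11
I4 sub r2 <- r4,r2: IF@7 ID@9 stall=0 (-) EX@10 MEM@11 WB@12
I5 ld r4 <- r5: IF@9 ID@10 stall=0 (-) EX@11 MEM@12 WB@13

Answer: 5 8 9 11 12 13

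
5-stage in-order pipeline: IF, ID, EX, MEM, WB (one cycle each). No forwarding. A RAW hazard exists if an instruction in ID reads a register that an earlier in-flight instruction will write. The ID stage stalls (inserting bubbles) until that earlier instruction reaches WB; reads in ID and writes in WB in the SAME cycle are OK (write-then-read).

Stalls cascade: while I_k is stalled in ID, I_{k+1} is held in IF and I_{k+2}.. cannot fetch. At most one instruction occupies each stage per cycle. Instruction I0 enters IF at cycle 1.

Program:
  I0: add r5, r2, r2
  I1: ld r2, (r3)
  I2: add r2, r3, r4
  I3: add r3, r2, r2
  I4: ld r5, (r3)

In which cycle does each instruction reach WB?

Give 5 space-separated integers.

I0 add r5 <- r2,r2: IF@1 ID@2 stall=0 (-) EX@3 MEM@4 WB@5
I1 ld r2 <- r3: IF@2 ID@3 stall=0 (-) EX@4 MEM@5 WB@6
I2 add r2 <- r3,r4: IF@3 ID@4 stall=0 (-) EX@5 MEM@6 WB@7
I3 add r3 <- r2,r2: IF@4 ID@5 stall=2 (RAW on I2.r2 (WB@7)) EX@8 MEM@9 WB@10
I4 ld r5 <- r3: IF@5 ID@8 stall=2 (RAW on I3.r3 (WB@10)) EX@11 MEM@12 WB@13

Answer: 5 6 7 10 13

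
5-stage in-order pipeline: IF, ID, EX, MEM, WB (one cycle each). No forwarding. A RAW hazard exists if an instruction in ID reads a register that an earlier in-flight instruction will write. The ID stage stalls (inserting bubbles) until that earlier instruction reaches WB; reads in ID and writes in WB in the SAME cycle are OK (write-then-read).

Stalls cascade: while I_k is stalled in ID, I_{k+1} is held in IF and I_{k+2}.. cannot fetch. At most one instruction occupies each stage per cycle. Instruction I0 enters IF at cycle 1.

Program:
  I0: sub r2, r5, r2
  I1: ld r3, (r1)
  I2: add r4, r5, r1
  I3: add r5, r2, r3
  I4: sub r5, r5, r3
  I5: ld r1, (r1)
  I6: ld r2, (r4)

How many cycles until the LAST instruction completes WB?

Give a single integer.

I0 sub r2 <- r5,r2: IF@1 ID@2 stall=0 (-) EX@3 MEM@4 WB@5
I1 ld r3 <- r1: IF@2 ID@3 stall=0 (-) EX@4 MEM@5 WB@6
I2 add r4 <- r5,r1: IF@3 ID@4 stall=0 (-) EX@5 MEM@6 WB@7
I3 add r5 <- r2,r3: IF@4 ID@5 stall=1 (RAW on I1.r3 (WB@6)) EX@7 MEM@8 WB@9
I4 sub r5 <- r5,r3: IF@5 ID@7 stall=2 (RAW on I3.r5 (WB@9)) EX@10 MEM@11 WB@12
I5 ld r1 <- r1: IF@7 ID@10 stall=0 (-) EX@11 MEM@12 WB@13
I6 ld r2 <- r4: IF@10 ID@11 stall=0 (-) EX@12 MEM@13 WB@14

Answer: 14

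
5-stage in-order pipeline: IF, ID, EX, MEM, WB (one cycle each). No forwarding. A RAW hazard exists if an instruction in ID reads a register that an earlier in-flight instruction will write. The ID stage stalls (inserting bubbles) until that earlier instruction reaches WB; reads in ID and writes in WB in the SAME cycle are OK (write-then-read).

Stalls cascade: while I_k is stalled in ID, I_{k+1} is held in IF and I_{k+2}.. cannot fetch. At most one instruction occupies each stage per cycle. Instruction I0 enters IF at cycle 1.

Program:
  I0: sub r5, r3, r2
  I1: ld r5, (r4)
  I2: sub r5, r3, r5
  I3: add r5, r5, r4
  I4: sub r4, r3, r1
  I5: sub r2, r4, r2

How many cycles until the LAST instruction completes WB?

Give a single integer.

Answer: 16

Derivation:
I0 sub r5 <- r3,r2: IF@1 ID@2 stall=0 (-) EX@3 MEM@4 WB@5
I1 ld r5 <- r4: IF@2 ID@3 stall=0 (-) EX@4 MEM@5 WB@6
I2 sub r5 <- r3,r5: IF@3 ID@4 stall=2 (RAW on I1.r5 (WB@6)) EX@7 MEM@8 WB@9
I3 add r5 <- r5,r4: IF@4 ID@7 stall=2 (RAW on I2.r5 (WB@9)) EX@10 MEM@11 WB@12
I4 sub r4 <- r3,r1: IF@7 ID@10 stall=0 (-) EX@11 MEM@12 WB@13
I5 sub r2 <- r4,r2: IF@10 ID@11 stall=2 (RAW on I4.r4 (WB@13)) EX@14 MEM@15 WB@16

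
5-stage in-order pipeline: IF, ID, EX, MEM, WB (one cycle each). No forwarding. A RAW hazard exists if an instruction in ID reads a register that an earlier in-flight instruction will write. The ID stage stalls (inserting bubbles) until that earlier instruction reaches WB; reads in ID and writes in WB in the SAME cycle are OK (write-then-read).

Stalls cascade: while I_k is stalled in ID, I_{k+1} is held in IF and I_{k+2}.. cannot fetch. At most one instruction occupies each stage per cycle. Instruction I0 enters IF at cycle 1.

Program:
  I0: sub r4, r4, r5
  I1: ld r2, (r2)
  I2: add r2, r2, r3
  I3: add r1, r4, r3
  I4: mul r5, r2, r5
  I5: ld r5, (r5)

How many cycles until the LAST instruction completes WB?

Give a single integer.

I0 sub r4 <- r4,r5: IF@1 ID@2 stall=0 (-) EX@3 MEM@4 WB@5
I1 ld r2 <- r2: IF@2 ID@3 stall=0 (-) EX@4 MEM@5 WB@6
I2 add r2 <- r2,r3: IF@3 ID@4 stall=2 (RAW on I1.r2 (WB@6)) EX@7 MEM@8 WB@9
I3 add r1 <- r4,r3: IF@4 ID@7 stall=0 (-) EX@8 MEM@9 WB@10
I4 mul r5 <- r2,r5: IF@7 ID@8 stall=1 (RAW on I2.r2 (WB@9)) EX@10 MEM@11 WB@12
I5 ld r5 <- r5: IF@8 ID@10 stall=2 (RAW on I4.r5 (WB@12)) EX@13 MEM@14 WB@15

Answer: 15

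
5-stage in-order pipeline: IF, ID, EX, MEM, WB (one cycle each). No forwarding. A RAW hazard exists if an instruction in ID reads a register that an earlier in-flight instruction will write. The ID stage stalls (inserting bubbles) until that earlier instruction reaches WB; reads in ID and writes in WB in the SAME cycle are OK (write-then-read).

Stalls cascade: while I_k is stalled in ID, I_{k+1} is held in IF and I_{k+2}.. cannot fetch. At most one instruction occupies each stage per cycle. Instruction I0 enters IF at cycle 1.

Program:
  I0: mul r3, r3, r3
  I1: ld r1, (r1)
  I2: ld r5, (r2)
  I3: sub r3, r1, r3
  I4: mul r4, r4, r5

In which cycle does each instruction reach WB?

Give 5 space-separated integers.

Answer: 5 6 7 9 10

Derivation:
I0 mul r3 <- r3,r3: IF@1 ID@2 stall=0 (-) EX@3 MEM@4 WB@5
I1 ld r1 <- r1: IF@2 ID@3 stall=0 (-) EX@4 MEM@5 WB@6
I2 ld r5 <- r2: IF@3 ID@4 stall=0 (-) EX@5 MEM@6 WB@7
I3 sub r3 <- r1,r3: IF@4 ID@5 stall=1 (RAW on I1.r1 (WB@6)) EX@7 MEM@8 WB@9
I4 mul r4 <- r4,r5: IF@5 ID@7 stall=0 (-) EX@8 MEM@9 WB@10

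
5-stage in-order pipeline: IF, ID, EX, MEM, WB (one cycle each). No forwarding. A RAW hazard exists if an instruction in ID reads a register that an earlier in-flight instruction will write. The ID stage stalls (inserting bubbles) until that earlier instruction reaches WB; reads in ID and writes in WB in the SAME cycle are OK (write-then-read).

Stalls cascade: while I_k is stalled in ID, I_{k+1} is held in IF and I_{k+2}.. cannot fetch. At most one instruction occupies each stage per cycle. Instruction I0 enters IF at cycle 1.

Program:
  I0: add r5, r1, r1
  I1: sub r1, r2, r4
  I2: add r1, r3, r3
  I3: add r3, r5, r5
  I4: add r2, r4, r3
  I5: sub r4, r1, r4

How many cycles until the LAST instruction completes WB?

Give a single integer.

I0 add r5 <- r1,r1: IF@1 ID@2 stall=0 (-) EX@3 MEM@4 WB@5
I1 sub r1 <- r2,r4: IF@2 ID@3 stall=0 (-) EX@4 MEM@5 WB@6
I2 add r1 <- r3,r3: IF@3 ID@4 stall=0 (-) EX@5 MEM@6 WB@7
I3 add r3 <- r5,r5: IF@4 ID@5 stall=0 (-) EX@6 MEM@7 WB@8
I4 add r2 <- r4,r3: IF@5 ID@6 stall=2 (RAW on I3.r3 (WB@8)) EX@9 MEM@10 WB@11
I5 sub r4 <- r1,r4: IF@6 ID@9 stall=0 (-) EX@10 MEM@11 WB@12

Answer: 12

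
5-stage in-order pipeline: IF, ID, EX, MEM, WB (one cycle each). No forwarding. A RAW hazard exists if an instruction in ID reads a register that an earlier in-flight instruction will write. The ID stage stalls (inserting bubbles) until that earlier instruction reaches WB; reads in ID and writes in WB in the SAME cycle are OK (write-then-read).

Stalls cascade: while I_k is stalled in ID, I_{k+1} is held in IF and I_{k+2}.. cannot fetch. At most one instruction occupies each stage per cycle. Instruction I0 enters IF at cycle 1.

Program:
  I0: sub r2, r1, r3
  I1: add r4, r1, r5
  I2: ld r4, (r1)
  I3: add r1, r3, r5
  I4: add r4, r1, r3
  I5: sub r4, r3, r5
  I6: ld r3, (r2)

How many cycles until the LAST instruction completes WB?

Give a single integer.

Answer: 13

Derivation:
I0 sub r2 <- r1,r3: IF@1 ID@2 stall=0 (-) EX@3 MEM@4 WB@5
I1 add r4 <- r1,r5: IF@2 ID@3 stall=0 (-) EX@4 MEM@5 WB@6
I2 ld r4 <- r1: IF@3 ID@4 stall=0 (-) EX@5 MEM@6 WB@7
I3 add r1 <- r3,r5: IF@4 ID@5 stall=0 (-) EX@6 MEM@7 WB@8
I4 add r4 <- r1,r3: IF@5 ID@6 stall=2 (RAW on I3.r1 (WB@8)) EX@9 MEM@10 WB@11
I5 sub r4 <- r3,r5: IF@6 ID@9 stall=0 (-) EX@10 MEM@11 WB@12
I6 ld r3 <- r2: IF@9 ID@10 stall=0 (-) EX@11 MEM@12 WB@13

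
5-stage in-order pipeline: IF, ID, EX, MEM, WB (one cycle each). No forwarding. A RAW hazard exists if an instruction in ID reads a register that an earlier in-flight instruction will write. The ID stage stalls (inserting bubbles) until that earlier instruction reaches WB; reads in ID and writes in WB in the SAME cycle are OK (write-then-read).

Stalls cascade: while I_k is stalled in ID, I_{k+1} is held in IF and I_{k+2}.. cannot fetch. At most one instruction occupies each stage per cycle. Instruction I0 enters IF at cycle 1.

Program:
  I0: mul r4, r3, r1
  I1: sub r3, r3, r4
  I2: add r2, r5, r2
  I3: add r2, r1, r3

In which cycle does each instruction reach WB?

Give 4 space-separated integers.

Answer: 5 8 9 11

Derivation:
I0 mul r4 <- r3,r1: IF@1 ID@2 stall=0 (-) EX@3 MEM@4 WB@5
I1 sub r3 <- r3,r4: IF@2 ID@3 stall=2 (RAW on I0.r4 (WB@5)) EX@6 MEM@7 WB@8
I2 add r2 <- r5,r2: IF@3 ID@6 stall=0 (-) EX@7 MEM@8 WB@9
I3 add r2 <- r1,r3: IF@6 ID@7 stall=1 (RAW on I1.r3 (WB@8)) EX@9 MEM@10 WB@11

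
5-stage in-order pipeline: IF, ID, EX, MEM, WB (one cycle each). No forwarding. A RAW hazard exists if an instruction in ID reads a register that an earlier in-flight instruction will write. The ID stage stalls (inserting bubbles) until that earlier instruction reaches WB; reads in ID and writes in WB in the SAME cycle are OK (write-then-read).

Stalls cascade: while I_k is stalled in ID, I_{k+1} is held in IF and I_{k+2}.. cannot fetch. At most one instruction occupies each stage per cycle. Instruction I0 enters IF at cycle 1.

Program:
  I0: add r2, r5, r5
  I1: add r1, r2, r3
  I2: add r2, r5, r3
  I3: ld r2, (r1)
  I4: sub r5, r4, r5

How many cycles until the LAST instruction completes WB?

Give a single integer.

Answer: 12

Derivation:
I0 add r2 <- r5,r5: IF@1 ID@2 stall=0 (-) EX@3 MEM@4 WB@5
I1 add r1 <- r2,r3: IF@2 ID@3 stall=2 (RAW on I0.r2 (WB@5)) EX@6 MEM@7 WB@8
I2 add r2 <- r5,r3: IF@3 ID@6 stall=0 (-) EX@7 MEM@8 WB@9
I3 ld r2 <- r1: IF@6 ID@7 stall=1 (RAW on I1.r1 (WB@8)) EX@9 MEM@10 WB@11
I4 sub r5 <- r4,r5: IF@7 ID@9 stall=0 (-) EX@10 MEM@11 WB@12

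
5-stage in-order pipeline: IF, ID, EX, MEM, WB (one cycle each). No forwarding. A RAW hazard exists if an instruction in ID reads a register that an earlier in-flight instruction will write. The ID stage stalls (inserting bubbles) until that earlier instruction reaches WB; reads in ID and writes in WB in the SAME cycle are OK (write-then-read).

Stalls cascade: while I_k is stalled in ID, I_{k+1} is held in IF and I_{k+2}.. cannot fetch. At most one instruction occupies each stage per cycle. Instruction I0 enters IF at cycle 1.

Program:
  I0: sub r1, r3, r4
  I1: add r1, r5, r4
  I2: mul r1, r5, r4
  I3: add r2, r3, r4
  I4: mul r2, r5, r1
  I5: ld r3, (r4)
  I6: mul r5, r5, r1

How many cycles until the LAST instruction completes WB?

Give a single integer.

I0 sub r1 <- r3,r4: IF@1 ID@2 stall=0 (-) EX@3 MEM@4 WB@5
I1 add r1 <- r5,r4: IF@2 ID@3 stall=0 (-) EX@4 MEM@5 WB@6
I2 mul r1 <- r5,r4: IF@3 ID@4 stall=0 (-) EX@5 MEM@6 WB@7
I3 add r2 <- r3,r4: IF@4 ID@5 stall=0 (-) EX@6 MEM@7 WB@8
I4 mul r2 <- r5,r1: IF@5 ID@6 stall=1 (RAW on I2.r1 (WB@7)) EX@8 MEM@9 WB@10
I5 ld r3 <- r4: IF@6 ID@8 stall=0 (-) EX@9 MEM@10 WB@11
I6 mul r5 <- r5,r1: IF@8 ID@9 stall=0 (-) EX@10 MEM@11 WB@12

Answer: 12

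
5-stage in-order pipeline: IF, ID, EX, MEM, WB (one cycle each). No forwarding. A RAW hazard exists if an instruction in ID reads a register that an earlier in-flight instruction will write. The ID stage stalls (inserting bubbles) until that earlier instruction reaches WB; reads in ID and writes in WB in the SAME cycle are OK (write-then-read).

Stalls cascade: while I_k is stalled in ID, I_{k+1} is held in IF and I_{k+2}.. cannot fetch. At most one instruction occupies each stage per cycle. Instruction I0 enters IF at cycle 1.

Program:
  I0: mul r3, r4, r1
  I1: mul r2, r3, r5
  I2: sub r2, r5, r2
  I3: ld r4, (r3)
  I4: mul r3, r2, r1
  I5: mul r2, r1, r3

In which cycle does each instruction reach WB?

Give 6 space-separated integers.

Answer: 5 8 11 12 14 17

Derivation:
I0 mul r3 <- r4,r1: IF@1 ID@2 stall=0 (-) EX@3 MEM@4 WB@5
I1 mul r2 <- r3,r5: IF@2 ID@3 stall=2 (RAW on I0.r3 (WB@5)) EX@6 MEM@7 WB@8
I2 sub r2 <- r5,r2: IF@3 ID@6 stall=2 (RAW on I1.r2 (WB@8)) EX@9 MEM@10 WB@11
I3 ld r4 <- r3: IF@6 ID@9 stall=0 (-) EX@10 MEM@11 WB@12
I4 mul r3 <- r2,r1: IF@9 ID@10 stall=1 (RAW on I2.r2 (WB@11)) EX@12 MEM@13 WB@14
I5 mul r2 <- r1,r3: IF@10 ID@12 stall=2 (RAW on I4.r3 (WB@14)) EX@15 MEM@16 WB@17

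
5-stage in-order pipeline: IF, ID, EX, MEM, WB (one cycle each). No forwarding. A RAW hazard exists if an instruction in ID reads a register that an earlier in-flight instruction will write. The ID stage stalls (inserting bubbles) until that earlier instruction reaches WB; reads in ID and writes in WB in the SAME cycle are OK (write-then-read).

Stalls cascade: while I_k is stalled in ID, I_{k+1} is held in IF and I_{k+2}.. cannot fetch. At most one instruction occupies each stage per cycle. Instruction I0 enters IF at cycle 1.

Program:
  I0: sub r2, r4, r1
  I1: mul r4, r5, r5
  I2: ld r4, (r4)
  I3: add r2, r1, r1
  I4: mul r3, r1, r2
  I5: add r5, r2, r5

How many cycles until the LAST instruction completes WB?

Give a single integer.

Answer: 14

Derivation:
I0 sub r2 <- r4,r1: IF@1 ID@2 stall=0 (-) EX@3 MEM@4 WB@5
I1 mul r4 <- r5,r5: IF@2 ID@3 stall=0 (-) EX@4 MEM@5 WB@6
I2 ld r4 <- r4: IF@3 ID@4 stall=2 (RAW on I1.r4 (WB@6)) EX@7 MEM@8 WB@9
I3 add r2 <- r1,r1: IF@4 ID@7 stall=0 (-) EX@8 MEM@9 WB@10
I4 mul r3 <- r1,r2: IF@7 ID@8 stall=2 (RAW on I3.r2 (WB@10)) EX@11 MEM@12 WB@13
I5 add r5 <- r2,r5: IF@8 ID@11 stall=0 (-) EX@12 MEM@13 WB@14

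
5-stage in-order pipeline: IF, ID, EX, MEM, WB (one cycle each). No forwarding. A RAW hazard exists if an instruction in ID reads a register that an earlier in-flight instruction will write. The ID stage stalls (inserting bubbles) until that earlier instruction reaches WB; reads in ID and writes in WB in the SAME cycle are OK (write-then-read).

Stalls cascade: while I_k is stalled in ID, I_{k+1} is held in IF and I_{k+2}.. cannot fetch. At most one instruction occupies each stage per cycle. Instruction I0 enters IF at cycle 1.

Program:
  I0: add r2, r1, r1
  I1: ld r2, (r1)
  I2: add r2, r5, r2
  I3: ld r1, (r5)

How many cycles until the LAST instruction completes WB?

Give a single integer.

Answer: 10

Derivation:
I0 add r2 <- r1,r1: IF@1 ID@2 stall=0 (-) EX@3 MEM@4 WB@5
I1 ld r2 <- r1: IF@2 ID@3 stall=0 (-) EX@4 MEM@5 WB@6
I2 add r2 <- r5,r2: IF@3 ID@4 stall=2 (RAW on I1.r2 (WB@6)) EX@7 MEM@8 WB@9
I3 ld r1 <- r5: IF@4 ID@7 stall=0 (-) EX@8 MEM@9 WB@10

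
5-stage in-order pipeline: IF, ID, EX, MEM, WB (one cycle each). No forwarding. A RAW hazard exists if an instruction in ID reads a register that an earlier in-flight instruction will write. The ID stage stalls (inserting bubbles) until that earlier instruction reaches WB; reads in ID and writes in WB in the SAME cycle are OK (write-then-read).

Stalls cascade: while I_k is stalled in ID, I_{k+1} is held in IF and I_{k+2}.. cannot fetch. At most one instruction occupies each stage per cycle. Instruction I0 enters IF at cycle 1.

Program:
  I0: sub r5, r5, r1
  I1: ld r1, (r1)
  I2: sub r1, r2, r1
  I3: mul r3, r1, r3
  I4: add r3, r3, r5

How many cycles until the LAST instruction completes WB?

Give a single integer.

Answer: 15

Derivation:
I0 sub r5 <- r5,r1: IF@1 ID@2 stall=0 (-) EX@3 MEM@4 WB@5
I1 ld r1 <- r1: IF@2 ID@3 stall=0 (-) EX@4 MEM@5 WB@6
I2 sub r1 <- r2,r1: IF@3 ID@4 stall=2 (RAW on I1.r1 (WB@6)) EX@7 MEM@8 WB@9
I3 mul r3 <- r1,r3: IF@4 ID@7 stall=2 (RAW on I2.r1 (WB@9)) EX@10 MEM@11 WB@12
I4 add r3 <- r3,r5: IF@7 ID@10 stall=2 (RAW on I3.r3 (WB@12)) EX@13 MEM@14 WB@15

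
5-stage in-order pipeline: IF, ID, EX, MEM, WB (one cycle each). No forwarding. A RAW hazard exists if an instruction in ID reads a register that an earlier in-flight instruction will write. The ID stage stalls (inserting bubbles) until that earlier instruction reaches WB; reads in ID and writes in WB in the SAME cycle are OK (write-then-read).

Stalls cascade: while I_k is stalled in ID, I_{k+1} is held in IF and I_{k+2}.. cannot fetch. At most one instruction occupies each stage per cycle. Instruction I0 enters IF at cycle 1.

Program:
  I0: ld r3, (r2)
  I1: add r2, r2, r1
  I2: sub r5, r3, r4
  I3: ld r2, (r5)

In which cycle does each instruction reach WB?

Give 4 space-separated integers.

Answer: 5 6 8 11

Derivation:
I0 ld r3 <- r2: IF@1 ID@2 stall=0 (-) EX@3 MEM@4 WB@5
I1 add r2 <- r2,r1: IF@2 ID@3 stall=0 (-) EX@4 MEM@5 WB@6
I2 sub r5 <- r3,r4: IF@3 ID@4 stall=1 (RAW on I0.r3 (WB@5)) EX@6 MEM@7 WB@8
I3 ld r2 <- r5: IF@4 ID@6 stall=2 (RAW on I2.r5 (WB@8)) EX@9 MEM@10 WB@11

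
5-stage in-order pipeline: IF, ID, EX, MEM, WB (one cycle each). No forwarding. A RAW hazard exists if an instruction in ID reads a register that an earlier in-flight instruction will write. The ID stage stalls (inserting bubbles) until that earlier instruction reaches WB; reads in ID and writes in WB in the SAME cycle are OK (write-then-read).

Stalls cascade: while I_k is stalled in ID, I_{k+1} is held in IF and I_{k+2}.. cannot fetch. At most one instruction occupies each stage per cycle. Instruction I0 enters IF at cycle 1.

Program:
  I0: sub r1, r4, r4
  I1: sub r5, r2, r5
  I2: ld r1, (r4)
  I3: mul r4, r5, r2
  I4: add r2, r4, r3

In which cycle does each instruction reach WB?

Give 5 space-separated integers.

I0 sub r1 <- r4,r4: IF@1 ID@2 stall=0 (-) EX@3 MEM@4 WB@5
I1 sub r5 <- r2,r5: IF@2 ID@3 stall=0 (-) EX@4 MEM@5 WB@6
I2 ld r1 <- r4: IF@3 ID@4 stall=0 (-) EX@5 MEM@6 WB@7
I3 mul r4 <- r5,r2: IF@4 ID@5 stall=1 (RAW on I1.r5 (WB@6)) EX@7 MEM@8 WB@9
I4 add r2 <- r4,r3: IF@5 ID@7 stall=2 (RAW on I3.r4 (WB@9)) EX@10 MEM@11 WB@12

Answer: 5 6 7 9 12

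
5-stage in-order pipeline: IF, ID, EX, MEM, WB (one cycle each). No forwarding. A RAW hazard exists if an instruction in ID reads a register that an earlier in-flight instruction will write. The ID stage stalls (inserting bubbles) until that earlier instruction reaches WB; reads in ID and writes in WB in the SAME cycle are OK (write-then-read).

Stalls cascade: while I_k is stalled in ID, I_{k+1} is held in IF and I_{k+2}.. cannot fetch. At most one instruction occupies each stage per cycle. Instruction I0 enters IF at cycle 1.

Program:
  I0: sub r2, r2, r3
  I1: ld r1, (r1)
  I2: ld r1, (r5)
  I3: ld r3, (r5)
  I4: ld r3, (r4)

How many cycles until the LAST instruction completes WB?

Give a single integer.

I0 sub r2 <- r2,r3: IF@1 ID@2 stall=0 (-) EX@3 MEM@4 WB@5
I1 ld r1 <- r1: IF@2 ID@3 stall=0 (-) EX@4 MEM@5 WB@6
I2 ld r1 <- r5: IF@3 ID@4 stall=0 (-) EX@5 MEM@6 WB@7
I3 ld r3 <- r5: IF@4 ID@5 stall=0 (-) EX@6 MEM@7 WB@8
I4 ld r3 <- r4: IF@5 ID@6 stall=0 (-) EX@7 MEM@8 WB@9

Answer: 9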